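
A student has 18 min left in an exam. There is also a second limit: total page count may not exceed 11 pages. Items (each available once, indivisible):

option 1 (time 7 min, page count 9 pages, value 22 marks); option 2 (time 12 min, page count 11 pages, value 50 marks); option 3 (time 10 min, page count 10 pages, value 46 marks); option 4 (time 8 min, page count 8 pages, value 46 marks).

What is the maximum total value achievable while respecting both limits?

Feasible sets respecting both limits:
- option 2: time 12, page count 11, value 50
- option 3: time 10, page count 10, value 46
- option 4: time 8, page count 8, value 46
Best: 50 marks.

50 marks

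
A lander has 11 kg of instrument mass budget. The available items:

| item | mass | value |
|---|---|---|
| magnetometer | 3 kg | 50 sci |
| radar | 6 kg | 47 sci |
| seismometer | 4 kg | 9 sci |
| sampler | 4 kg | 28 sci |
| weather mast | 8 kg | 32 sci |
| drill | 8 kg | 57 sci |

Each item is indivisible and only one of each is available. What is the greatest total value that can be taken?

107 sci

Check high-value combinations within 11 kg:
- magnetometer+drill: mass 3+8=11, value 50+57=107
- magnetometer+radar: mass 3+6=9, value 50+47=97
- magnetometer+seismometer+sampler: mass 3+4+4=11, value 50+9+28=87
Best: 107 sci.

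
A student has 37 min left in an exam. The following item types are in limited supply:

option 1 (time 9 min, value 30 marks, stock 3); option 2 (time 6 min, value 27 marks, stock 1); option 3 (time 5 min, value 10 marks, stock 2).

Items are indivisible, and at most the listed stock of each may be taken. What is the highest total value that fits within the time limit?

Best selections within time 37 and stock limits:
- 3×option 1 + 1×option 2: time 33, value 117
- 3×option 1 + 2×option 3: time 37, value 110
Best: 117 marks.

117 marks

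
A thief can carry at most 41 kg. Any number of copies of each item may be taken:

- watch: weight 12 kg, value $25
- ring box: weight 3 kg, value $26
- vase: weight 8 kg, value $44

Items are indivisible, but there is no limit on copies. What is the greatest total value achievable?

$338

Best value-per-unit is ring box at 26/3, and filling with it alone uses weight 13×3=39. No mix of the others beats 13×26 = 338.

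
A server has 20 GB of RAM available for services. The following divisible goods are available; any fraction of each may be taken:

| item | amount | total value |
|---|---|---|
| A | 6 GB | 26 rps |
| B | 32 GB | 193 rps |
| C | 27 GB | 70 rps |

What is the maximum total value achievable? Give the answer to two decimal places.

Take in order of value per unit:
- B (193/32 per unit): 20 of 32 → value 20×193/32 = 120.6250, running total 120.63
Total 120.63.

120.63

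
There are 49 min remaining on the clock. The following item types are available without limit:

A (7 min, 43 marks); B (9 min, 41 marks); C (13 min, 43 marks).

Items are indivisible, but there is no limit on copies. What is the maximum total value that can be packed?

Best value-per-unit is A at 43/7, and filling with it alone uses time 7×7=49. No mix of the others beats 7×43 = 301.

301 marks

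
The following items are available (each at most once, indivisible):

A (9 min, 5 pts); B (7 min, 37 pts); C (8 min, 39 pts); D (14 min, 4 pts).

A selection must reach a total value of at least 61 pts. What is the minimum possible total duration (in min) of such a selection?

15

Subsets with value ≥ 61, sorted by total duration:
- B+C: duration 15, value 76
- A+B+C: duration 24, value 81
- B+C+D: duration 29, value 80
- A+B+C+D: duration 38, value 85
Minimum duration: 15 min.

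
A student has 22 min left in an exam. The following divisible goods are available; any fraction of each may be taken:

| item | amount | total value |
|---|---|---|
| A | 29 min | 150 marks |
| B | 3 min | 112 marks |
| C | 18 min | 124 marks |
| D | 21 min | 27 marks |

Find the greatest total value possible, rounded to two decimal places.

Take in order of value per unit:
- B (112/3 per unit): all 3 → value 112, running total 112.00
- C (124/18 per unit): all 18 → value 124, running total 236.00
- A (150/29 per unit): 1 of 29 → value 1×150/29 = 5.1724, running total 241.17
Total 241.17.

241.17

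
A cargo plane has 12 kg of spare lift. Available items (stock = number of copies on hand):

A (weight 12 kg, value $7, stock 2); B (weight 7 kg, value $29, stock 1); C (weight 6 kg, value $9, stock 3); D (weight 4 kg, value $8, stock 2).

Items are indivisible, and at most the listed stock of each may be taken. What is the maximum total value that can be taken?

$37

Top feasible selections:
- 1×B + 1×D: weight 11, value 37
- 1×B: weight 7, value 29
- 2×C: weight 12, value 18
Best: $37.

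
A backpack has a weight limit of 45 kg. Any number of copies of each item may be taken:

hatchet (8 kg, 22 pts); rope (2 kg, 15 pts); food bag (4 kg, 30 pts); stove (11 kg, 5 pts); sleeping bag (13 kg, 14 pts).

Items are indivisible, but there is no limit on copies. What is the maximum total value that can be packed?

330 pts

Best value-per-unit is rope at 15/2, and filling with it alone uses weight 22×2=44. No mix of the others beats 22×15 = 330.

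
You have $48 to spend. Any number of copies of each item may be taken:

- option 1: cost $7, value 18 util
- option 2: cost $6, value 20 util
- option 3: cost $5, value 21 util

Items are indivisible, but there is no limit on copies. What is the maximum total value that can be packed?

189 util

Best value-per-unit is option 3 at 21/5, and filling with it alone uses cost 9×5=45. No mix of the others beats 9×21 = 189.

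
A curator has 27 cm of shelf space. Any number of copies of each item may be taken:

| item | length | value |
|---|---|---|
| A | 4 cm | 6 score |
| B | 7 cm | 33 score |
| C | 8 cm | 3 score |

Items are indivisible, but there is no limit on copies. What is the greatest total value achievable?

105 score

Best value-per-unit is B at 33/7; filling with it alone gives 3×33 = 99.
Optimal mix: 1×A + 3×B → length 25, value 105.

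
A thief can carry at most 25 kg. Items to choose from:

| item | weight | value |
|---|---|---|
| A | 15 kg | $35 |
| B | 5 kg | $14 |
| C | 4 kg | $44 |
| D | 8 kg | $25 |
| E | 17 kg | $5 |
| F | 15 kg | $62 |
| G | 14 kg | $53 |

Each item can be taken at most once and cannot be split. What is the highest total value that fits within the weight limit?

$120

Check high-value combinations within 25 kg:
- B+C+F: weight 5+4+15=24, value 14+44+62=120
- B+C+G: weight 5+4+14=23, value 14+44+53=111
- C+F: weight 4+15=19, value 44+62=106
Best: $120.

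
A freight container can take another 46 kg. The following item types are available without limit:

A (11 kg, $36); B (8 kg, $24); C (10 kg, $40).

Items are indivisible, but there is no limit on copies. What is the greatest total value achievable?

$168

Best value-per-unit is C at 40/10; filling with it alone gives 4×40 = 160.
Optimal mix: 2×B + 3×C → weight 46, value 168.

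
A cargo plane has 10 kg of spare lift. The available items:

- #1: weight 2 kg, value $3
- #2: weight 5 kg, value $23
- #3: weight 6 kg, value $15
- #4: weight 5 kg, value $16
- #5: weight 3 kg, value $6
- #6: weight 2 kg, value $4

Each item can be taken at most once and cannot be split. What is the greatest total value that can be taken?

$39

Check high-value combinations within 10 kg:
- #2+#4: weight 5+5=10, value 23+16=39
- #2+#5+#6: weight 5+3+2=10, value 23+6+4=33
- #1+#2+#5: weight 2+5+3=10, value 3+23+6=32
- #1+#2+#6: weight 2+5+2=9, value 3+23+4=30
- #2+#5: weight 5+3=8, value 23+6=29
Best: $39.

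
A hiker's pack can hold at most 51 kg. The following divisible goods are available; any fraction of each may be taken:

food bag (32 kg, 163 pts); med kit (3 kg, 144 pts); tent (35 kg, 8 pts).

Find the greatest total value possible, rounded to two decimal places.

310.66

Take in order of value per unit:
- med kit (144/3 per unit): all 3 → value 144, running total 144.00
- food bag (163/32 per unit): all 32 → value 163, running total 307.00
- tent (8/35 per unit): 16 of 35 → value 16×8/35 = 3.6571, running total 310.66
Total 310.66.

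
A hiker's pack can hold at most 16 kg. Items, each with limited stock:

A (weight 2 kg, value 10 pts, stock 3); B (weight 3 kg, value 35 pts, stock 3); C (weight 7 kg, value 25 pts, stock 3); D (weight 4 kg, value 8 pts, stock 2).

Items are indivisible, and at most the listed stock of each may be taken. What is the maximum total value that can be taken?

Top feasible selections:
- 3×A + 3×B: weight 15, value 135
- 3×B + 1×C: weight 16, value 130
- 2×A + 3×B: weight 13, value 125
- 1×A + 3×B + 1×D: weight 15, value 123
Best: 135 pts.

135 pts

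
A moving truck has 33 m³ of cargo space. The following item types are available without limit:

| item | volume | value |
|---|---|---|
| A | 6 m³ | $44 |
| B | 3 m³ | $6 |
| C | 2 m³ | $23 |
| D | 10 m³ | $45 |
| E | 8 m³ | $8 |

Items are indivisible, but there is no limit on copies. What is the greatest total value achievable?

$368

Best value-per-unit is C at 23/2, and filling with it alone uses volume 16×2=32. No mix of the others beats 16×23 = 368.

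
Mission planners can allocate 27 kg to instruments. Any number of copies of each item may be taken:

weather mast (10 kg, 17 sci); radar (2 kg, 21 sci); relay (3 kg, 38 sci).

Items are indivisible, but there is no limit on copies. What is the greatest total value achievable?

Best value-per-unit is relay at 38/3, and filling with it alone uses mass 9×3=27. No mix of the others beats 9×38 = 342.

342 sci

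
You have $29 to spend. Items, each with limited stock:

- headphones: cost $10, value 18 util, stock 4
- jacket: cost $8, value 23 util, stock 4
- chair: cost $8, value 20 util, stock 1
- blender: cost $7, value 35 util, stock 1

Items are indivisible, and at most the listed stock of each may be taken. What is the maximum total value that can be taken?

81 util

Best selections within cost 29 and stock limits:
- 2×jacket + 1×blender: cost 23, value 81
- 1×jacket + 1×chair + 1×blender: cost 23, value 78
Best: 81 util.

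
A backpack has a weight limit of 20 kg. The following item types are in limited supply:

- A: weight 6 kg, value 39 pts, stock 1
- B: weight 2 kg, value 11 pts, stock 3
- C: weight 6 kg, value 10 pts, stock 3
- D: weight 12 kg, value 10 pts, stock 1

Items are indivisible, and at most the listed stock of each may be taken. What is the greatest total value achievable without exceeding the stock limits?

82 pts

Best selections within weight 20 and stock limits:
- 1×A + 3×B + 1×C: weight 18, value 82
- 1×A + 3×B: weight 12, value 72
- 1×A + 2×B + 1×C: weight 16, value 71
Best: 82 pts.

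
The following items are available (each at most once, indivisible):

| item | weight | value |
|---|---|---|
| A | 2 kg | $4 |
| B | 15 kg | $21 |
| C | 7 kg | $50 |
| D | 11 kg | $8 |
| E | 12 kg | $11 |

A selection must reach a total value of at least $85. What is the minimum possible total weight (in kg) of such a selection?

Subsets with value ≥ 85, sorted by total weight:
- A+B+C+E: weight 36, value 86
- B+C+D+E: weight 45, value 90
- A+B+C+D+E: weight 47, value 94
Minimum weight: 36 kg.

36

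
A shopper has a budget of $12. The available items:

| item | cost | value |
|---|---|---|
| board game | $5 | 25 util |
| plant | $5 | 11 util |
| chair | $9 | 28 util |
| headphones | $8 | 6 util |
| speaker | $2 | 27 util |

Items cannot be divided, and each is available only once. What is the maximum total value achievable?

Check high-value combinations within $12:
- board game+plant+speaker: cost 5+5+2=12, value 25+11+27=63
- chair+speaker: cost 9+2=11, value 28+27=55
- board game+speaker: cost 5+2=7, value 25+27=52
- plant+speaker: cost 5+2=7, value 11+27=38
Best: 63 util.

63 util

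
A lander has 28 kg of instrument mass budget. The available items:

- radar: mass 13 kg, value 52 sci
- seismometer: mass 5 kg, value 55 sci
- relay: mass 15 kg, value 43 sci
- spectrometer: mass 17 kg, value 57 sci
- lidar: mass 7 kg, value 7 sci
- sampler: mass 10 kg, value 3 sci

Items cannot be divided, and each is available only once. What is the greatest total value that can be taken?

Check high-value combinations within 28 kg:
- radar+seismometer+lidar: mass 13+5+7=25, value 52+55+7=114
- seismometer+spectrometer: mass 5+17=22, value 55+57=112
- radar+seismometer+sampler: mass 13+5+10=28, value 52+55+3=110
- radar+seismometer: mass 13+5=18, value 52+55=107
Best: 114 sci.

114 sci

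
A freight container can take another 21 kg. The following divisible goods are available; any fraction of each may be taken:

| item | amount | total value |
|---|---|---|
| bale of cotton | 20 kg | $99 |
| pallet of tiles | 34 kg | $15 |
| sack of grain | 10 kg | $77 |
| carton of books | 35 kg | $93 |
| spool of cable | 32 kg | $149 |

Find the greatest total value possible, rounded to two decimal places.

Take in order of value per unit:
- sack of grain (77/10 per unit): all 10 → value 77, running total 77.00
- bale of cotton (99/20 per unit): 11 of 20 → value 11×99/20 = 54.4500, running total 131.45
Total 131.45.

131.45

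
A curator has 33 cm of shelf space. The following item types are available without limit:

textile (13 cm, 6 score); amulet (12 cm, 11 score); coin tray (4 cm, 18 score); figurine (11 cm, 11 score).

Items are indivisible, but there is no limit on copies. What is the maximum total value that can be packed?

Best value-per-unit is coin tray at 18/4, and filling with it alone uses length 8×4=32. No mix of the others beats 8×18 = 144.

144 score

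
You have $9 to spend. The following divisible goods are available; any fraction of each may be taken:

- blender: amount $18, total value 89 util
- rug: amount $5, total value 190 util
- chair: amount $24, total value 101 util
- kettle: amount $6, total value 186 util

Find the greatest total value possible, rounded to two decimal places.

Take in order of value per unit:
- rug (190/5 per unit): all 5 → value 190, running total 190.00
- kettle (186/6 per unit): 4 of 6 → value 4×186/6 = 124.0000, running total 314.00
Total 314.00.

314.00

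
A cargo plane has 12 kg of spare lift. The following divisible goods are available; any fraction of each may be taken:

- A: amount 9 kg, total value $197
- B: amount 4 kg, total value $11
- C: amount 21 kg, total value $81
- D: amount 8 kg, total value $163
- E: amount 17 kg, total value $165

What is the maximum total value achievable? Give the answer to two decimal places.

Take in order of value per unit:
- A (197/9 per unit): all 9 → value 197, running total 197.00
- D (163/8 per unit): 3 of 8 → value 3×163/8 = 61.1250, running total 258.13
Total 258.13.

258.13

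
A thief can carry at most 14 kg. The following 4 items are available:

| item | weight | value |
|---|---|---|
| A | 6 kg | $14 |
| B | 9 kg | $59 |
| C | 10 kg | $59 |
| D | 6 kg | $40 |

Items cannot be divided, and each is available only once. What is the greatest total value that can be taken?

$59

Check high-value combinations within 14 kg:
- B: weight 9, value 59
- C: weight 10, value 59
- A+D: weight 6+6=12, value 14+40=54
Best: $59.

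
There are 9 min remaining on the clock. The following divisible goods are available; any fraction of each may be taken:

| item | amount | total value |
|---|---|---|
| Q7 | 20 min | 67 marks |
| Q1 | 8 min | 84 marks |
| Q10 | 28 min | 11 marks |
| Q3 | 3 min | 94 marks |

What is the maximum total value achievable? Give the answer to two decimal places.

157.00

Take in order of value per unit:
- Q3 (94/3 per unit): all 3 → value 94, running total 94.00
- Q1 (84/8 per unit): 6 of 8 → value 6×84/8 = 63.0000, running total 157.00
Total 157.00.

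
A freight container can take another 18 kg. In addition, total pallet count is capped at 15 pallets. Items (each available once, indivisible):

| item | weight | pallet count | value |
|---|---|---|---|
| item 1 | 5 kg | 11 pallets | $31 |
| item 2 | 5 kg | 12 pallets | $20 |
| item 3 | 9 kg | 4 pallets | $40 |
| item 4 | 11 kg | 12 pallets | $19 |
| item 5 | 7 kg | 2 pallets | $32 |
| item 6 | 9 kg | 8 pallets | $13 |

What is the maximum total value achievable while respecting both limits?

Feasible sets respecting both limits:
- item 3+item 5: weight 16, pallet count 6, value 72
- item 1+item 3: weight 14, pallet count 15, value 71
- item 1+item 5: weight 12, pallet count 13, value 63
- item 3+item 6: weight 18, pallet count 12, value 53
Best: $72.

$72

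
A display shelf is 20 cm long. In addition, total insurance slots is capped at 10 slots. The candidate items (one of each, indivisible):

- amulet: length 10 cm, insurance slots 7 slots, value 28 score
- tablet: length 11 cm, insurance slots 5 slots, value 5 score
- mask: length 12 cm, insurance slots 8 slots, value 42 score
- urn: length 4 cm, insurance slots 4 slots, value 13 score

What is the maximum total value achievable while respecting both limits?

Feasible sets respecting both limits:
- mask: length 12, insurance slots 8, value 42
- amulet: length 10, insurance slots 7, value 28
- tablet+urn: length 15, insurance slots 9, value 18
Best: 42 score.

42 score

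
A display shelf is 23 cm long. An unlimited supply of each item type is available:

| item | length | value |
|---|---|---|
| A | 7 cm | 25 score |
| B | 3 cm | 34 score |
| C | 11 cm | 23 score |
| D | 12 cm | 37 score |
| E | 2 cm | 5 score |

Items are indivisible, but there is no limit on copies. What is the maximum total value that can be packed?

Best value-per-unit is B at 34/3; filling with it alone gives 7×34 = 238.
Optimal mix: 7×B + 1×E → length 23, value 243.

243 score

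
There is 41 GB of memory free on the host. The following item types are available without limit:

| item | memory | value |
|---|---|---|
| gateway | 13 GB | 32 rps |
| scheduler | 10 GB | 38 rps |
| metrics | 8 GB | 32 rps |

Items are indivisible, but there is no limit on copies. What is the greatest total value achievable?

160 rps

Best value-per-unit is metrics at 32/8, and filling with it alone uses memory 5×8=40. No mix of the others beats 5×32 = 160.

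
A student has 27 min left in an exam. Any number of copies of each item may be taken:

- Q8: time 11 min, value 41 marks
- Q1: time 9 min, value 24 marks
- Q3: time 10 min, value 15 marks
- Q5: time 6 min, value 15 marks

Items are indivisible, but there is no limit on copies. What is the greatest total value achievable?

82 marks

Best value-per-unit is Q8 at 41/11, and filling with it alone uses time 2×11=22. No mix of the others beats 2×41 = 82.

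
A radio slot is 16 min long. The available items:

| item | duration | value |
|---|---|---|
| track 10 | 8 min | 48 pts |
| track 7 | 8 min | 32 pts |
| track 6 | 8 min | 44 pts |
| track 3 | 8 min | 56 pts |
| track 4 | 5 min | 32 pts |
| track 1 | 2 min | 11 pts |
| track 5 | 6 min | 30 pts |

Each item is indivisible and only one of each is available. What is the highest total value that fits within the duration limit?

104 pts

Check high-value combinations within 16 min:
- track 10+track 3: duration 8+8=16, value 48+56=104
- track 6+track 3: duration 8+8=16, value 44+56=100
- track 3+track 4+track 1: duration 8+5+2=15, value 56+32+11=99
- track 3+track 1+track 5: duration 8+2+6=16, value 56+11+30=97
Best: 104 pts.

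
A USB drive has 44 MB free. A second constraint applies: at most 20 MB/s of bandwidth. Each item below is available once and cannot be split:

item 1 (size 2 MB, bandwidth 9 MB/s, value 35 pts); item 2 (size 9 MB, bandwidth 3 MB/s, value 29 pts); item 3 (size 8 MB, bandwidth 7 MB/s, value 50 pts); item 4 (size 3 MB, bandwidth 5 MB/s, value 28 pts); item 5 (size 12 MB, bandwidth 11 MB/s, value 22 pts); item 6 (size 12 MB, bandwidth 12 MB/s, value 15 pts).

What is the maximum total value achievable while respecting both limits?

114 pts

Feasible sets respecting both limits:
- item 1+item 2+item 3: size 19, bandwidth 19, value 114
- item 2+item 3+item 4: size 20, bandwidth 15, value 107
- item 1+item 2+item 4: size 14, bandwidth 17, value 92
- item 1+item 3: size 10, bandwidth 16, value 85
Best: 114 pts.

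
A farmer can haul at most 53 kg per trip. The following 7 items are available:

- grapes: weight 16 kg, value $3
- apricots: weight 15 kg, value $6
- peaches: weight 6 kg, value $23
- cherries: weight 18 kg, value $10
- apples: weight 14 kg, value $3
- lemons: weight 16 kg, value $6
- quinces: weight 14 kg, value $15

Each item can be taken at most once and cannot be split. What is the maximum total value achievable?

This is a 0/1 knapsack; check combinations near the capacity.
- apricots+peaches+cherries+quinces: weight 15+6+18+14=53, value 6+23+10+15=54
- peaches+cherries+apples+quinces: weight 6+18+14+14=52, value 23+10+3+15=51
- apricots+peaches+lemons+quinces: weight 15+6+16+14=51, value 6+23+6+15=50
Best: $54.

$54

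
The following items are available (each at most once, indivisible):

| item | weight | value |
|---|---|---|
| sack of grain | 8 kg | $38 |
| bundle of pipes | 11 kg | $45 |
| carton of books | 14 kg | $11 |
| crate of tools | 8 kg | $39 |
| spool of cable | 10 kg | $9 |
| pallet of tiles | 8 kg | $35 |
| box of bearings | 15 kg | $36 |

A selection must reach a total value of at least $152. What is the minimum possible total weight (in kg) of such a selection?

Subsets with value ≥ 152, sorted by total weight:
- sack of grain+bundle of pipes+crate of tools+pallet of tiles: weight 35, value 157
- sack of grain+bundle of pipes+crate of tools+box of bearings: weight 42, value 158
Minimum weight: 35 kg.

35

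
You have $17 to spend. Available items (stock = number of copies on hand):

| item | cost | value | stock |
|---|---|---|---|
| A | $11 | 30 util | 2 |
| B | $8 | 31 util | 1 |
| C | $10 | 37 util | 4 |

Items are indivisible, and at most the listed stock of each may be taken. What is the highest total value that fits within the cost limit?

Best selections within cost 17 and stock limits:
- 1×C: cost 10, value 37
- 1×B: cost 8, value 31
- 1×A: cost 11, value 30
Best: 37 util.

37 util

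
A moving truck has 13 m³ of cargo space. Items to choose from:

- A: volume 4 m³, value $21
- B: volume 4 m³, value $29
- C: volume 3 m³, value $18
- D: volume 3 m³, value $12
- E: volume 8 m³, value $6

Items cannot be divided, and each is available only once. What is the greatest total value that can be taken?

$68

Check high-value combinations within 13 m³:
- A+B+C: volume 4+4+3=11, value 21+29+18=68
- A+B+D: volume 4+4+3=11, value 21+29+12=62
- B+C+D: volume 4+3+3=10, value 29+18+12=59
Best: $68.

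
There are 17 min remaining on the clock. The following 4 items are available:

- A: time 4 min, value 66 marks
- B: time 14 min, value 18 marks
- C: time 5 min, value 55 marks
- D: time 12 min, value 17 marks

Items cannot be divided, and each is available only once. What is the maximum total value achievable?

121 marks

This is a 0/1 knapsack; check combinations near the capacity.
- A+C: time 4+5=9, value 66+55=121
- A+D: time 4+12=16, value 66+17=83
- C+D: time 5+12=17, value 55+17=72
- A: time 4, value 66
Best: 121 marks.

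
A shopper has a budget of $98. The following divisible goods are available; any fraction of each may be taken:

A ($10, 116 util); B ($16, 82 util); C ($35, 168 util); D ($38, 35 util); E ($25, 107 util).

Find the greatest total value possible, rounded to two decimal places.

484.05

Take in order of value per unit:
- A (116/10 per unit): all 10 → value 116, running total 116.00
- B (82/16 per unit): all 16 → value 82, running total 198.00
- C (168/35 per unit): all 35 → value 168, running total 366.00
- E (107/25 per unit): all 25 → value 107, running total 473.00
- D (35/38 per unit): 12 of 38 → value 12×35/38 = 11.0526, running total 484.05
Total 484.05.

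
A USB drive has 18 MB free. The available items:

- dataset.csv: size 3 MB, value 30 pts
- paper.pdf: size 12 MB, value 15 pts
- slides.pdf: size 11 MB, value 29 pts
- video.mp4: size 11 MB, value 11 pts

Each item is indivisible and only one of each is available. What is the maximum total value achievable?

59 pts

Check high-value combinations within 18 MB:
- dataset.csv+slides.pdf: size 3+11=14, value 30+29=59
- dataset.csv+paper.pdf: size 3+12=15, value 30+15=45
- dataset.csv+video.mp4: size 3+11=14, value 30+11=41
Best: 59 pts.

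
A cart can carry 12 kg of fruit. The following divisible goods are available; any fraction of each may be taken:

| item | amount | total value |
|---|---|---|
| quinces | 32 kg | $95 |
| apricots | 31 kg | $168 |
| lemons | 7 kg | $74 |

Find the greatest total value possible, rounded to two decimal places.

101.10

Take in order of value per unit:
- lemons (74/7 per unit): all 7 → value 74, running total 74.00
- apricots (168/31 per unit): 5 of 31 → value 5×168/31 = 27.0968, running total 101.10
Total 101.10.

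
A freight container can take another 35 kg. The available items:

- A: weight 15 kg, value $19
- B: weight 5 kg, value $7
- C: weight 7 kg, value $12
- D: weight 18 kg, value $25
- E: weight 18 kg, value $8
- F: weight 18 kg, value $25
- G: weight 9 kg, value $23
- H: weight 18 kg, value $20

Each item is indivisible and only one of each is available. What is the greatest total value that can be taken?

This is a 0/1 knapsack; check combinations near the capacity.
- C+D+G: weight 7+18+9=34, value 12+25+23=60
- C+F+G: weight 7+18+9=34, value 12+25+23=60
- B+D+G: weight 5+18+9=32, value 7+25+23=55
- B+F+G: weight 5+18+9=32, value 7+25+23=55
- C+G+H: weight 7+9+18=34, value 12+23+20=55
Best: $60.

$60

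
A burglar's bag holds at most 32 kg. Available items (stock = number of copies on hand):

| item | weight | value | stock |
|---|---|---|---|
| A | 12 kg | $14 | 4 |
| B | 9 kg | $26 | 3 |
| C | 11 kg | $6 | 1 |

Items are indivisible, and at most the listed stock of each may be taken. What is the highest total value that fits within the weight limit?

$78

Best selections within weight 32 and stock limits:
- 3×B: weight 27, value 78
- 1×A + 2×B: weight 30, value 66
- 2×B + 1×C: weight 29, value 58
- 2×B: weight 18, value 52
Best: $78.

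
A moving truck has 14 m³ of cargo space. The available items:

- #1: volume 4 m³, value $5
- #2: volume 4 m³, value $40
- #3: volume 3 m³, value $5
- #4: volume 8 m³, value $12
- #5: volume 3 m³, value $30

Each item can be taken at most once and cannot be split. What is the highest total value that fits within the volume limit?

Check high-value combinations within 14 m³:
- #1+#2+#3+#5: volume 4+4+3+3=14, value 5+40+5+30=80
- #2+#3+#5: volume 4+3+3=10, value 40+5+30=75
- #1+#2+#5: volume 4+4+3=11, value 5+40+30=75
- #2+#5: volume 4+3=7, value 40+30=70
Best: $80.

$80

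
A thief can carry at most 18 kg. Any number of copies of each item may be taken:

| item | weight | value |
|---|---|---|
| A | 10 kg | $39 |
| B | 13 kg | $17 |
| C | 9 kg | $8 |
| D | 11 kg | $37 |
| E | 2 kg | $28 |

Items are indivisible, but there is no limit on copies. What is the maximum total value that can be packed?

Best value-per-unit is E at 28/2, and filling with it alone uses weight 9×2=18. No mix of the others beats 9×28 = 252.

$252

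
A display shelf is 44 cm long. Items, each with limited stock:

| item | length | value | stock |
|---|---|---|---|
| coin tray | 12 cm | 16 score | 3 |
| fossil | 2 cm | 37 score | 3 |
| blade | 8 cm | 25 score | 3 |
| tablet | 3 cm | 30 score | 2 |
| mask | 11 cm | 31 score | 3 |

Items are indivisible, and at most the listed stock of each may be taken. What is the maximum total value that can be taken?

Best selections within length 44 and stock limits:
- 3×fossil + 1×blade + 2×tablet + 2×mask: length 42, value 258
- 3×fossil + 2×blade + 2×tablet + 1×mask: length 39, value 252
Best: 258 score.

258 score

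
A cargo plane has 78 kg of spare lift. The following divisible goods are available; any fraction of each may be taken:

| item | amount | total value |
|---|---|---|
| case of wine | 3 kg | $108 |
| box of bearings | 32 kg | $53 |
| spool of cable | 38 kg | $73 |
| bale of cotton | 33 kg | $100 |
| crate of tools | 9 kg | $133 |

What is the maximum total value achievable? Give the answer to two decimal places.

Take in order of value per unit:
- case of wine (108/3 per unit): all 3 → value 108, running total 108.00
- crate of tools (133/9 per unit): all 9 → value 133, running total 241.00
- bale of cotton (100/33 per unit): all 33 → value 100, running total 341.00
- spool of cable (73/38 per unit): 33 of 38 → value 33×73/38 = 63.3947, running total 404.39
Total 404.39.

404.39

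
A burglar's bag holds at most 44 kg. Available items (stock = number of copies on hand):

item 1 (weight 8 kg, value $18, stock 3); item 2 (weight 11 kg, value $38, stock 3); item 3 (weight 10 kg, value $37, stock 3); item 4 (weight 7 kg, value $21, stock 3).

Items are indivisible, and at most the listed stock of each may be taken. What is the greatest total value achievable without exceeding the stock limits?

$153

Best selections within weight 44 and stock limits:
- 3×item 3 + 2×item 4: weight 44, value 153
- 3×item 2 + 1×item 3: weight 43, value 151
Best: $153.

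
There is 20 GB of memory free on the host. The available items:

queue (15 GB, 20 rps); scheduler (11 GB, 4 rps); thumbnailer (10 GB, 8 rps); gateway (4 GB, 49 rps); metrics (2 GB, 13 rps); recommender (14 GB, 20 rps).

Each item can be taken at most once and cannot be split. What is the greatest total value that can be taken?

Check high-value combinations within 20 GB:
- gateway+metrics+recommender: memory 4+2+14=20, value 49+13+20=82
- thumbnailer+gateway+metrics: memory 10+4+2=16, value 8+49+13=70
- gateway+recommender: memory 4+14=18, value 49+20=69
Best: 82 rps.

82 rps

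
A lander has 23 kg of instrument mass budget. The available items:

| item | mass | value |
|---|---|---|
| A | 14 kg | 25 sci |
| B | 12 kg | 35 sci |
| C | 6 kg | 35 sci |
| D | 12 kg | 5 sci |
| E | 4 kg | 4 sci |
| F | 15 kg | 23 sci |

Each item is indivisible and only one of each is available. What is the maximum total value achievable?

74 sci

Check high-value combinations within 23 kg:
- B+C+E: mass 12+6+4=22, value 35+35+4=74
- B+C: mass 12+6=18, value 35+35=70
- A+C: mass 14+6=20, value 25+35=60
- C+F: mass 6+15=21, value 35+23=58
- C+D+E: mass 6+12+4=22, value 35+5+4=44
Best: 74 sci.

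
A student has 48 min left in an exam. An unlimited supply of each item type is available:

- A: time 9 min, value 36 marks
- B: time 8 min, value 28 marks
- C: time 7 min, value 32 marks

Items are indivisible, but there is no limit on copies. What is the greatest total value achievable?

Best value-per-unit is C at 32/7; filling with it alone gives 6×32 = 192.
Optimal mix: 3×A + 3×C → time 48, value 204.

204 marks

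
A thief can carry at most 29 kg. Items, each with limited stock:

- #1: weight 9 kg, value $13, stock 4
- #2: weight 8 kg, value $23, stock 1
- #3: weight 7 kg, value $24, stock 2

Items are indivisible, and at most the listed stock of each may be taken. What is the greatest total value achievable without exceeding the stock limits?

Best selections within weight 29 and stock limits:
- 1×#2 + 2×#3: weight 22, value 71
- 1×#1 + 2×#3: weight 23, value 61
- 1×#1 + 1×#2 + 1×#3: weight 24, value 60
Best: $71.

$71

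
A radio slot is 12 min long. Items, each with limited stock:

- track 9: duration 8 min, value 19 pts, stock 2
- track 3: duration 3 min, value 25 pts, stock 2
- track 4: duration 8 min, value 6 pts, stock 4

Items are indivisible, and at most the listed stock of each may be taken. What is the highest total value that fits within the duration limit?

50 pts

Best selections within duration 12 and stock limits:
- 2×track 3: duration 6, value 50
- 1×track 9 + 1×track 3: duration 11, value 44
- 1×track 3 + 1×track 4: duration 11, value 31
- 1×track 3: duration 3, value 25
Best: 50 pts.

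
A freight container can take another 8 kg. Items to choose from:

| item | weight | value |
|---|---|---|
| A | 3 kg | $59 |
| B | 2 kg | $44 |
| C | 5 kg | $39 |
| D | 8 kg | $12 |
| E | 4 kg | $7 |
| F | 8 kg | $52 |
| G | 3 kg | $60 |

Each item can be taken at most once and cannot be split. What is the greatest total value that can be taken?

Check high-value combinations within 8 kg:
- A+B+G: weight 3+2+3=8, value 59+44+60=163
- A+G: weight 3+3=6, value 59+60=119
- B+G: weight 2+3=5, value 44+60=104
- A+B: weight 3+2=5, value 59+44=103
- C+G: weight 5+3=8, value 39+60=99
Best: $163.

$163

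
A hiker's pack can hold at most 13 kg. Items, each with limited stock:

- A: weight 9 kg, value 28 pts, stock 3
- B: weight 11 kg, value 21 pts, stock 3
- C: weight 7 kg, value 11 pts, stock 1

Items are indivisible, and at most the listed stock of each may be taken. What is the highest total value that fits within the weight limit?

Best selections within weight 13 and stock limits:
- 1×A: weight 9, value 28
- 1×B: weight 11, value 21
- 1×C: weight 7, value 11
Best: 28 pts.

28 pts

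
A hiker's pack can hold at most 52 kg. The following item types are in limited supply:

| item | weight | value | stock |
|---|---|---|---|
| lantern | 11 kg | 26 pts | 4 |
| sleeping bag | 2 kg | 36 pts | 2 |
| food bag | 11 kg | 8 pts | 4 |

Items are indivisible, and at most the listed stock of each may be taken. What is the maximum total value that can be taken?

Best selections within weight 52 and stock limits:
- 4×lantern + 2×sleeping bag: weight 48, value 176
- 3×lantern + 2×sleeping bag + 1×food bag: weight 48, value 158
- 3×lantern + 2×sleeping bag: weight 37, value 150
- 4×lantern + 1×sleeping bag: weight 46, value 140
Best: 176 pts.

176 pts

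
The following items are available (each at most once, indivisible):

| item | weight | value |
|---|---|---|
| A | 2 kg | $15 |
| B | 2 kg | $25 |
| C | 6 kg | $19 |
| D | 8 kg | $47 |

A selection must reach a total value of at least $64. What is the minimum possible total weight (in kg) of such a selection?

Subsets with value ≥ 64, sorted by total weight:
- B+D: weight 10, value 72
- A+B+D: weight 12, value 87
- C+D: weight 14, value 66
Minimum weight: 10 kg.

10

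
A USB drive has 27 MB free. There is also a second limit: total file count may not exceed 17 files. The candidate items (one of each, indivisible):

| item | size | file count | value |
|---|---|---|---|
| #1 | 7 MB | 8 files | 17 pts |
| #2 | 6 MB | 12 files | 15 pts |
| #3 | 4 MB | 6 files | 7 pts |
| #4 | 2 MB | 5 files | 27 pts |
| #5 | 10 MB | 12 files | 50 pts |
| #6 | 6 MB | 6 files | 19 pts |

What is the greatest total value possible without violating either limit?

77 pts

Feasible sets respecting both limits:
- #4+#5: size 12, file count 17, value 77
- #3+#4+#6: size 12, file count 17, value 53
- #5: size 10, file count 12, value 50
Best: 77 pts.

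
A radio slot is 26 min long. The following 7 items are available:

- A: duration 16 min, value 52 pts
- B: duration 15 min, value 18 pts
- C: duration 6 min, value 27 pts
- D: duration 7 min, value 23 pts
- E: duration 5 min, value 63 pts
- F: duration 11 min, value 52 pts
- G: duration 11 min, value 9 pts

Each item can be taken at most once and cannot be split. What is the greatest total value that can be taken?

142 pts

Check high-value combinations within 26 min:
- C+E+F: duration 6+5+11=22, value 27+63+52=142
- D+E+F: duration 7+5+11=23, value 23+63+52=138
- E+F: duration 5+11=16, value 63+52=115
- A+E: duration 16+5=21, value 52+63=115
Best: 142 pts.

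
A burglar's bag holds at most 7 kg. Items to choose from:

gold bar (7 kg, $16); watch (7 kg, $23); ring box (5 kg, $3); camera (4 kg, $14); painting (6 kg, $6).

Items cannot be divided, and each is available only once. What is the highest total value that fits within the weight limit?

$23

This is a 0/1 knapsack; check combinations near the capacity.
- watch: weight 7, value 23
- gold bar: weight 7, value 16
- camera: weight 4, value 14
Best: $23.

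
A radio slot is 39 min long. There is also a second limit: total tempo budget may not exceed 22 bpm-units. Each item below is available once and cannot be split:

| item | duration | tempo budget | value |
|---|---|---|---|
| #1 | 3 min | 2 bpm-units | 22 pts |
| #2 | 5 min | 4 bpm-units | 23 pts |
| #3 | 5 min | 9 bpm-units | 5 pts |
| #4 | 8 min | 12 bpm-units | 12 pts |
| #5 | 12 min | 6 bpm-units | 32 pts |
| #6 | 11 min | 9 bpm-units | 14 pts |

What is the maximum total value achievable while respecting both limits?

91 pts

Feasible sets respecting both limits:
- #1+#2+#5+#6: duration 31, tempo budget 21, value 91
- #1+#2+#3+#5: duration 25, tempo budget 21, value 82
- #1+#2+#5: duration 20, tempo budget 12, value 77
Best: 91 pts.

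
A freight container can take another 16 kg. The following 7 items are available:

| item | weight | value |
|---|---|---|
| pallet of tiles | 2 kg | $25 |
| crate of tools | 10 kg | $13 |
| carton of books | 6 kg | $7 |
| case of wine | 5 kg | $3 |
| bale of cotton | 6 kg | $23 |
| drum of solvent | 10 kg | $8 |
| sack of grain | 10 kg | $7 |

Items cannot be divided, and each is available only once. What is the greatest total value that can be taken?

This is a 0/1 knapsack; check combinations near the capacity.
- pallet of tiles+carton of books+bale of cotton: weight 2+6+6=14, value 25+7+23=55
- pallet of tiles+case of wine+bale of cotton: weight 2+5+6=13, value 25+3+23=51
- pallet of tiles+bale of cotton: weight 2+6=8, value 25+23=48
- pallet of tiles+crate of tools: weight 2+10=12, value 25+13=38
Best: $55.

$55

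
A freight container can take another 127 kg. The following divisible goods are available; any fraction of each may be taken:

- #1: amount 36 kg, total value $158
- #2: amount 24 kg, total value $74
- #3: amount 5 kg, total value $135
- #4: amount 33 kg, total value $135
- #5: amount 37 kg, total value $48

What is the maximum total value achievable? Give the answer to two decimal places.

Take in order of value per unit:
- #3 (135/5 per unit): all 5 → value 135, running total 135.00
- #1 (158/36 per unit): all 36 → value 158, running total 293.00
- #4 (135/33 per unit): all 33 → value 135, running total 428.00
- #2 (74/24 per unit): all 24 → value 74, running total 502.00
- #5 (48/37 per unit): 29 of 37 → value 29×48/37 = 37.6216, running total 539.62
Total 539.62.

539.62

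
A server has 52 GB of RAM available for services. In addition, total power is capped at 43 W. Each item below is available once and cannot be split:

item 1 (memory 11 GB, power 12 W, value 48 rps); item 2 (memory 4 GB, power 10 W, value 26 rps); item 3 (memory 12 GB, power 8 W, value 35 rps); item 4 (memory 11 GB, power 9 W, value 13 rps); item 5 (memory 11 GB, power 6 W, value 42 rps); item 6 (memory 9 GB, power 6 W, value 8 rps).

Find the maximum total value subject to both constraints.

159 rps

Feasible sets respecting both limits:
- item 1+item 2+item 3+item 5+item 6: memory 47, power 42, value 159
- item 1+item 2+item 3+item 5: memory 38, power 36, value 151
- item 1+item 3+item 4+item 5: memory 45, power 35, value 138
- item 1+item 2+item 4+item 5+item 6: memory 46, power 43, value 137
Best: 159 rps.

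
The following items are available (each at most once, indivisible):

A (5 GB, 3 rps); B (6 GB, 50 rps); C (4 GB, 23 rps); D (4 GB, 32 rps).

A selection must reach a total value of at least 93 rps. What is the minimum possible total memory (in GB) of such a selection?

Subsets with value ≥ 93, sorted by total memory:
- B+C+D: memory 14, value 105
- A+B+C+D: memory 19, value 108
Minimum memory: 14 GB.

14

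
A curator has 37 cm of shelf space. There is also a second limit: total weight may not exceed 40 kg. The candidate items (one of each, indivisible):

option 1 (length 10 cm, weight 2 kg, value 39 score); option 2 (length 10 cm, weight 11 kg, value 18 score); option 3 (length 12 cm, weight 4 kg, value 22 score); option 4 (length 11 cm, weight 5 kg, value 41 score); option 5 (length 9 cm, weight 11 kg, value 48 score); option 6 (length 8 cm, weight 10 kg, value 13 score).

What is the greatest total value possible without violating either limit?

128 score

Feasible sets respecting both limits:
- option 1+option 4+option 5: length 30, weight 18, value 128
- option 1+option 2+option 5+option 6: length 37, weight 34, value 118
- option 3+option 4+option 5: length 32, weight 20, value 111
Best: 128 score.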